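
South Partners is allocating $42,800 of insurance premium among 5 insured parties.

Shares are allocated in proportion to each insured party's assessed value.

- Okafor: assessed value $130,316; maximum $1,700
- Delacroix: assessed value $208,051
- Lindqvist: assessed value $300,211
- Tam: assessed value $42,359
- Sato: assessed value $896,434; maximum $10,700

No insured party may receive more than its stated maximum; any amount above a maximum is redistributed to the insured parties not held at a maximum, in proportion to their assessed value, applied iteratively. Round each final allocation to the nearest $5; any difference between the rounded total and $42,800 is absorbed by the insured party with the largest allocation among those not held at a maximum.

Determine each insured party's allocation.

Combined assessed value = 1,577,371.
Proportional shares (ignoring caps): Okafor 3,535.96; Delacroix 5,645.21; Lindqvist 8,145.85; Tam 1,149.36; Sato 24,323.62.
Capped: Okafor ($1,700), Sato ($10,700); residual $30,400 reallocated over remaining assessed value 550,621.
Shares after redistribution: Delacroix 11,486.58 → $11,485; Lindqvist 16,574.77 → $16,575; Tam 2,338.66 → $2,340.

Okafor: $1,700 · Delacroix: $11,485 · Lindqvist: $16,575 · Tam: $2,340 · Sato: $10,700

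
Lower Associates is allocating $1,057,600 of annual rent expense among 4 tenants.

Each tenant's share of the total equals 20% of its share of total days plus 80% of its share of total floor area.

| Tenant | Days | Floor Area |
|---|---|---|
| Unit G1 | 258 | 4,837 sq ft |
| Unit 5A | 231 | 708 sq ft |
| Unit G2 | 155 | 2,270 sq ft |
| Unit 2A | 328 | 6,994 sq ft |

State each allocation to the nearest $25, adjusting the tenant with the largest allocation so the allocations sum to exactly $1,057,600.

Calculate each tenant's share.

Days total 972; floor area total 14,809.
Blended shares (20% days + 80% floor area): Unit G1 0.3144; Unit 5A 0.0858; Unit G2 0.1545; Unit 2A 0.4453.
Pro-rata amounts: Unit G1 332,495.67; Unit 5A 90,718.68; Unit G2 163,421.55; Unit 2A 470,964.09.
After rounding ($25): Unit G1 $332,500; Unit 5A $90,725; Unit G2 $163,425; Unit 2A $470,975. Sum = $1,057,625.
Difference $1,057,600 − $1,057,625 = −$25 applied to largest allocation (Unit 2A): Unit 2A becomes $470,950.

Unit G1: $332,500; Unit 5A: $90,725; Unit G2: $163,425; Unit 2A: $470,950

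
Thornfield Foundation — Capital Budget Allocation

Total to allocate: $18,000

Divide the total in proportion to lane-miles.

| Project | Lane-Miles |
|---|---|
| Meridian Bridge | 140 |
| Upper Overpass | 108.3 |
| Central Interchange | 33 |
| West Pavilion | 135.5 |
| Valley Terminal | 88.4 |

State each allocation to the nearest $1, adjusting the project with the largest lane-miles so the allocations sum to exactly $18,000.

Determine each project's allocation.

Meridian Bridge: $4,987 · Upper Overpass: $3,859 · Central Interchange: $1,176 · West Pavilion: $4,828 · Valley Terminal: $3,150

Sum of lane-miles: 505.2.
Unrounded shares: Meridian Bridge 140/505.2 × $18,000 = 4,988.12; Upper Overpass 108.3/505.2 × $18,000 = 3,858.67; Central Interchange 33/505.2 × $18,000 = 1,175.77; West Pavilion 135.5/505.2 × $18,000 = 4,827.79; Valley Terminal 88.4/505.2 × $18,000 = 3,149.64.
Rounded to nearest $1: Meridian Bridge $4,988; Upper Overpass $3,859; Central Interchange $1,176; West Pavilion $4,828; Valley Terminal $3,150. Sum = $18,001.
Difference $18,000 − $18,001 = −$1 applied to largest lane-miles (Meridian Bridge): Meridian Bridge becomes $4,987.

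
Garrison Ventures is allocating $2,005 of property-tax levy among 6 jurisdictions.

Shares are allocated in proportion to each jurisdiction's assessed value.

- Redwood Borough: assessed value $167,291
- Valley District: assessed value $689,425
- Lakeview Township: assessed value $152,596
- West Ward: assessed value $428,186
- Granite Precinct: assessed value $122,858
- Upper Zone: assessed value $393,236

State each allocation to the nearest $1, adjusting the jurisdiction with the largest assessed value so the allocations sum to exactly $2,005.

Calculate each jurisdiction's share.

Assessed value total: 1,953,592.
Raw shares: Redwood Borough 167,291/1,953,592 × $2,005 = 171.69; Valley District 689,425/1,953,592 × $2,005 = 707.57; Lakeview Township 152,596/1,953,592 × $2,005 = 156.61; West Ward 428,186/1,953,592 × $2,005 = 439.45; Granite Precinct 122,858/1,953,592 × $2,005 = 126.09; Upper Zone 393,236/1,953,592 × $2,005 = 403.58.
At nearest $1: Redwood Borough $172; Valley District $708; Lakeview Township $157; West Ward $439; Granite Precinct $126; Upper Zone $404. Sum = $2,006.
Difference $2,005 − $2,006 = −$1 applied to largest assessed value (Valley District): Valley District becomes $707.

Redwood Borough: $172 | Valley District: $707 | Lakeview Township: $157 | West Ward: $439 | Granite Precinct: $126 | Upper Zone: $404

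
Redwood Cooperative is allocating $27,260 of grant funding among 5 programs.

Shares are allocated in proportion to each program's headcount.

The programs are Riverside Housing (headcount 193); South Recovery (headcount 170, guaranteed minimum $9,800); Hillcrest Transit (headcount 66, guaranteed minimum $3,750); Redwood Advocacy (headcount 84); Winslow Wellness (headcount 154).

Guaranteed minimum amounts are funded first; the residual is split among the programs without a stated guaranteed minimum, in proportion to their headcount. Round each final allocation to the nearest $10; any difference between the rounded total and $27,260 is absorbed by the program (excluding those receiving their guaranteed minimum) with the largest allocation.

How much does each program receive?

Riverside Housing: $6,140 · South Recovery: $9,800 · Hillcrest Transit: $3,750 · Redwood Advocacy: $2,670 · Winslow Wellness: $4,900

Minimums first: South Recovery $9,800; Hillcrest Transit $3,750. Residual $13,710.
Residual split over remaining headcount 431: Riverside Housing 6,139.28 → $6,140; Redwood Advocacy 2,672.02 → $2,670; Winslow Wellness 4,898.70 → $4,900.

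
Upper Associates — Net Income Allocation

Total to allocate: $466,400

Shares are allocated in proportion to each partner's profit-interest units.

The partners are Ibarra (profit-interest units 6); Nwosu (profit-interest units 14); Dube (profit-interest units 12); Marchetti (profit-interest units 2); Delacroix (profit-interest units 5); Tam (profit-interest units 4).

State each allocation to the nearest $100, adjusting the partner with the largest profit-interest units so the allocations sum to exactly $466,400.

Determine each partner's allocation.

Ibarra: $65,100 · Nwosu: $151,800 · Dube: $130,200 · Marchetti: $21,700 · Delacroix: $54,200 · Tam: $43,400

Sum of profit-interest units: 43.
Proportional shares: Ibarra 6/43 × $466,400 = 65,079.07; Nwosu 14/43 × $466,400 = 151,851.16; Dube 12/43 × $466,400 = 130,158.14; Marchetti 2/43 × $466,400 = 21,693.02; Delacroix 5/43 × $466,400 = 54,232.56; Tam 4/43 × $466,400 = 43,386.05.
Rounded to nearest $100: Ibarra $65,100; Nwosu $151,900; Dube $130,200; Marchetti $21,700; Delacroix $54,200; Tam $43,400. Sum = $466,500.
Difference $466,400 − $466,500 = −$100 applied to largest profit-interest units (Nwosu): Nwosu becomes $151,800.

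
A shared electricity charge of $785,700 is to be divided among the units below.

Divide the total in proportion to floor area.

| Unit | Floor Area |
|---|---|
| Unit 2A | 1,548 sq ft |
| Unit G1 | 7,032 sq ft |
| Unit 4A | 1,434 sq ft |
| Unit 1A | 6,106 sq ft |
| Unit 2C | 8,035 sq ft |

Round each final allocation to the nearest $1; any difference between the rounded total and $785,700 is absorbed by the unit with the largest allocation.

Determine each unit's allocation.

Unit 2A: $50,352 · Unit G1: $228,733 · Unit 4A: $46,644 · Unit 1A: $198,612 · Unit 2C: $261,359

Floor area total: 24,155.
Unrounded shares: Unit 2A 1,548/24,155 × $785,700 = 50,352.46; Unit G1 7,032/24,155 × $785,700 = 228,732.87; Unit 4A 1,434/24,155 × $785,700 = 46,644.33; Unit 1A 6,106/24,155 × $785,700 = 198,612.47; Unit 2C 8,035/24,155 × $785,700 = 261,357.88.
After rounding ($1): Unit 2A $50,352; Unit G1 $228,733; Unit 4A $46,644; Unit 1A $198,612; Unit 2C $261,358. Sum = $785,699.
Difference $785,700 − $785,699 = +$1 applied to largest allocation (Unit 2C): Unit 2C becomes $261,359.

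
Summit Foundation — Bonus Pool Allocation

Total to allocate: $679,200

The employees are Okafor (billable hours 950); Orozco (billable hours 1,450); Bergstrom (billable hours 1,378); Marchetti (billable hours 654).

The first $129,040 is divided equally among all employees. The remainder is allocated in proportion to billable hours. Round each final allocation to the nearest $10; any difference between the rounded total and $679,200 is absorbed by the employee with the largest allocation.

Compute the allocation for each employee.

Okafor: $150,190; Orozco: $212,250; Bergstrom: $203,320; Marchetti: $113,440

Equal tier: $129,040 ÷ 4 = $32,260 apiece.
Remainder $550,160 by billable hours (total 4,432): Okafor 117,926.90 → $117,930; Orozco 179,993.68 → $179,990; Bergstrom 171,056.06 → $171,060; Marchetti 81,183.36 → $81,180.
Totals: Okafor $32,260 + $117,930 = $150,190; Orozco $32,260 + $179,990 = $212,250; Bergstrom $32,260 + $171,060 = $203,320; Marchetti $32,260 + $81,180 = $113,440.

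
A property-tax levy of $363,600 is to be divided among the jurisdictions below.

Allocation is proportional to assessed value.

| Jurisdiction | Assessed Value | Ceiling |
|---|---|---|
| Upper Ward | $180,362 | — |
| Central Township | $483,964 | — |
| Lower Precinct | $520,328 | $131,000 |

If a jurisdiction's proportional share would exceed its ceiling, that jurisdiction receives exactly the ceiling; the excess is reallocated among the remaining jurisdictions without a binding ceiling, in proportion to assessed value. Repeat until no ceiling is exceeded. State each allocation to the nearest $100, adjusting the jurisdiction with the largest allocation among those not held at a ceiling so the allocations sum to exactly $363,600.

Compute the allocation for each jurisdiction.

Combined assessed value = 1,184,654.
Unconstrained shares: Upper Ward 55,357.62; Central Township 148,540.68; Lower Precinct 159,701.70.
Cap binds for Lower Precinct ($131,000); balance $232,600 reallocated over remaining assessed value 664,326.
Redistributed shares: Upper Ward 63,150.02 → $63,200; Central Township 169,449.98 → $169,400.

Upper Ward: $63,200; Central Township: $169,400; Lower Precinct: $131,000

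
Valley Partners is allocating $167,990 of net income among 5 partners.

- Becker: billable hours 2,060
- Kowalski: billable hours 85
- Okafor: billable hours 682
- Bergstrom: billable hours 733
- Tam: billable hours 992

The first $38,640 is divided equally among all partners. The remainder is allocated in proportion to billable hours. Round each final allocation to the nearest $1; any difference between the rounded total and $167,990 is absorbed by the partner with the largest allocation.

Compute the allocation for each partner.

Becker: $66,265 · Kowalski: $10,143 · Okafor: $27,108 · Bergstrom: $28,557 · Tam: $35,917

First tranche $38,640 split equally: $7,728 each.
Remainder $129,350 by billable hours (total 4,552): Becker 58,537.13 → $58,537; Kowalski 2,415.37 → $2,415; Okafor 19,379.77 → $19,380; Bergstrom 20,828.99 → $20,829; Tam 28,188.75 → $28,189.
Totals: Becker $7,728 + $58,537 = $66,265; Kowalski $7,728 + $2,415 = $10,143; Okafor $7,728 + $19,380 = $27,108; Bergstrom $7,728 + $20,829 = $28,557; Tam $7,728 + $28,189 = $35,917.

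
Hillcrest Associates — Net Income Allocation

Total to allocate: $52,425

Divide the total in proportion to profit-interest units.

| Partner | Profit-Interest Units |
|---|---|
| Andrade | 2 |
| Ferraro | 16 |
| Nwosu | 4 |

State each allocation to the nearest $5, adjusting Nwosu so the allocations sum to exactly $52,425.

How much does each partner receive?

Andrade: $4,765; Ferraro: $38,125; Nwosu: $9,535

Total profit-interest units = 22.
Unrounded shares: Andrade 2/22 × $52,425 = 4,765.91; Ferraro 16/22 × $52,425 = 38,127.27; Nwosu 4/22 × $52,425 = 9,531.82.
After rounding ($5): Andrade $4,765; Ferraro $38,125; Nwosu $9,530. Sum = $52,420.
Difference $52,425 − $52,420 = +$5 applied to Nwosu: Nwosu becomes $9,535.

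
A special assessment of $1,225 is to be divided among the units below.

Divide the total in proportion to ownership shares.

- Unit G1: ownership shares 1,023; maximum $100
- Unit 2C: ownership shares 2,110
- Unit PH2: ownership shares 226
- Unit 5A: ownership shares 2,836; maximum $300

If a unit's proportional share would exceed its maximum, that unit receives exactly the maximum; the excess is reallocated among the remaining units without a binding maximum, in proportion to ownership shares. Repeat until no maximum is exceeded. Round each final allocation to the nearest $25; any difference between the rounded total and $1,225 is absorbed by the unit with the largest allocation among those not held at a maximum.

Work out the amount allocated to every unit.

Combined ownership shares = 6,195.
Proportional shares (ignoring caps): Unit G1 202.29; Unit 2C 417.23; Unit PH2 44.69; Unit 5A 560.79.
Capped: Unit G1 ($100), Unit 5A ($300); residual $825 reallocated over remaining ownership shares 2,336.
Redistributed shares: Unit 2C 745.18 → $750; Unit PH2 79.82 → $75.

Unit G1: $100; Unit 2C: $750; Unit PH2: $75; Unit 5A: $300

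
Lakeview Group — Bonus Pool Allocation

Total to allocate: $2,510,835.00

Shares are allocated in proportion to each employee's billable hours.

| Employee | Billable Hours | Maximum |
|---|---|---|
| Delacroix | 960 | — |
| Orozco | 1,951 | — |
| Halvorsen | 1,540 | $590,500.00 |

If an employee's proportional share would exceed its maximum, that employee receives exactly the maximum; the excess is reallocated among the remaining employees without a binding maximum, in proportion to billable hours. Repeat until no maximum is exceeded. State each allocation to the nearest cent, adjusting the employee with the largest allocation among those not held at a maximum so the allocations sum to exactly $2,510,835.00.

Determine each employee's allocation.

Billable hours total: 4,451.
Unconstrained shares: Delacroix 541,541.5862; Orozco 1,100,570.4527; Halvorsen 868,722.9611.
Capped: Halvorsen ($590,500.00); remaining pool $1,920,335.00 reallocated over remaining billable hours 2,911.
Redistributed shares: Delacroix 633,294.9502 → $633,294.95; Orozco 1,287,040.0498 → $1,287,040.05.

Delacroix: $633,294.95; Orozco: $1,287,040.05; Halvorsen: $590,500.00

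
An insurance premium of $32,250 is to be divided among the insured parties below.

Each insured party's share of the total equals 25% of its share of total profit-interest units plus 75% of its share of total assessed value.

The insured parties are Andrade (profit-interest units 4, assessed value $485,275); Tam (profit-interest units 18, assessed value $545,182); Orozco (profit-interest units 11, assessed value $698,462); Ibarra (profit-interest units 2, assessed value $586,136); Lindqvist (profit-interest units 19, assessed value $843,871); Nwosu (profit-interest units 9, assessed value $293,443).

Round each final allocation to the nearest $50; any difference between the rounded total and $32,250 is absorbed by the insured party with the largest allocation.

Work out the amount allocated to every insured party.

Totals — profit-interest units 63, assessed value 3,452,369.
Combined weights (25% profit-interest units + 75% assessed value): Andrade 0.1213; Tam 0.1899; Orozco 0.1954; Ibarra 0.1353; Lindqvist 0.2587; Nwosu 0.0995.
Pro-rata amounts: Andrade 3,911.77; Tam 6,123.15; Orozco 6,301.20; Ibarra 4,362.46; Lindqvist 8,343.76; Nwosu 3,207.66.
After rounding ($50): Andrade $3,900; Tam $6,100; Orozco $6,300; Ibarra $4,350; Lindqvist $8,350; Nwosu $3,200. Sum = $32,200.
Difference $32,250 − $32,200 = +$50 applied to largest allocation (Lindqvist): Lindqvist becomes $8,400.

Andrade: $3,900 · Tam: $6,100 · Orozco: $6,300 · Ibarra: $4,350 · Lindqvist: $8,400 · Nwosu: $3,200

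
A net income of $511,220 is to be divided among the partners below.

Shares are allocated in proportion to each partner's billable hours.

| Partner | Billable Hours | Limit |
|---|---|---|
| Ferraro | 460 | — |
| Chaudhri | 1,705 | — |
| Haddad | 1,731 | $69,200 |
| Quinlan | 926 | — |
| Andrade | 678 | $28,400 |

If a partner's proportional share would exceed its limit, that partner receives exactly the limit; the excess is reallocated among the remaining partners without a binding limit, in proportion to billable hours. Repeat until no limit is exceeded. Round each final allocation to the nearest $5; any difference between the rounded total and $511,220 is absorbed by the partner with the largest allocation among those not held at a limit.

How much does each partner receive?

Billable hours total: 5,500.
Proportional shares (ignoring caps): Ferraro 42,756.58; Chaudhri 158,478.20; Haddad 160,894.88; Quinlan 86,070.86; Andrade 63,019.48.
Cap binds for Haddad ($69,200), Andrade ($28,400); residual $413,620 reallocated over remaining billable hours 3,091.
Redistributed shares: Ferraro 61,554.58 → $61,555; Chaudhri 228,153.38 → $228,155; Quinlan 123,912.04 → $123,910.

Ferraro: $61,555 | Chaudhri: $228,155 | Haddad: $69,200 | Quinlan: $123,910 | Andrade: $28,400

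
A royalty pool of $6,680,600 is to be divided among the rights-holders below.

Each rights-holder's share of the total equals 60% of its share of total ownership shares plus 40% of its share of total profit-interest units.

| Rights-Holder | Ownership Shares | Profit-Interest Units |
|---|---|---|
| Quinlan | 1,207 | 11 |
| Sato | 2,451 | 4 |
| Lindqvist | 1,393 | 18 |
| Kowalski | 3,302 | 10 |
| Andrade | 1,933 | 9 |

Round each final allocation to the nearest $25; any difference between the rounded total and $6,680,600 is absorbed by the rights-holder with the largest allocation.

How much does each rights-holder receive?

Totals — ownership shares 10,286, profit-interest units 52.
Blended shares (60% ownership shares + 40% profit-interest units): Quinlan 0.1550; Sato 0.1737; Lindqvist 0.2197; Kowalski 0.2695; Andrade 0.1820.
Unrounded shares: Quinlan 1,035,638.38; Sato 1,160,689.18; Lindqvist 1,467,845.50; Kowalski 1,800,651.47; Andrade 1,215,775.47.
After rounding ($25): Quinlan $1,035,650; Sato $1,160,700; Lindqvist $1,467,850; Kowalski $1,800,650; Andrade $1,215,775. Sum = $6,680,625.
Difference $6,680,600 − $6,680,625 = −$25 applied to largest allocation (Kowalski): Kowalski becomes $1,800,625.

Quinlan: $1,035,650 · Sato: $1,160,700 · Lindqvist: $1,467,850 · Kowalski: $1,800,625 · Andrade: $1,215,775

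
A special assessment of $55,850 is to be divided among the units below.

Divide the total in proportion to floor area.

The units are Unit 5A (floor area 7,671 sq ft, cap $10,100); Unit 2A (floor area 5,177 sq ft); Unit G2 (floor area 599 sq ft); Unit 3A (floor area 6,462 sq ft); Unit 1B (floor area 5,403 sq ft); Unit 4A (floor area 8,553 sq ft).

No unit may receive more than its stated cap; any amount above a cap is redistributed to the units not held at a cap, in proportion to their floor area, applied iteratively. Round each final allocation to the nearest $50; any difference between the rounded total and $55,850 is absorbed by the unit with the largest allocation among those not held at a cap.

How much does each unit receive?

Unit 5A: $10,100 · Unit 2A: $9,050 · Unit G2: $1,050 · Unit 3A: $11,300 · Unit 1B: $9,450 · Unit 4A: $14,900

Combined floor area = 33,865.
Unconstrained shares: Unit 5A 12,650.98; Unit 2A 8,537.88; Unit G2 987.87; Unit 3A 10,657.10; Unit 1B 8,910.60; Unit 4A 14,105.57.
Cap binds for Unit 5A ($10,100); residual $45,750 reallocated over remaining floor area 26,194.
Shares after redistribution: Unit 2A 9,042.06 → $9,050; Unit G2 1,046.20 → $1,050; Unit 3A 11,286.42 → $11,300; Unit 1B 9,436.79 → $9,450; Unit 4A 14,938.53 → $14,950.
Rounding difference −$50 applied to Unit 4A → $14,900.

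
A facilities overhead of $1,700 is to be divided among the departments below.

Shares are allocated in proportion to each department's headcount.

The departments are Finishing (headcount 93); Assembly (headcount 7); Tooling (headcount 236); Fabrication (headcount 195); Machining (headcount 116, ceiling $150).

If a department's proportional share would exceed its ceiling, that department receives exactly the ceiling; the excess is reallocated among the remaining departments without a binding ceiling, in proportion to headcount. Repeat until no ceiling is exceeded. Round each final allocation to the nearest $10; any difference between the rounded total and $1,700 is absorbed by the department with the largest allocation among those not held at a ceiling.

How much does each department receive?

Finishing: $270 | Assembly: $20 | Tooling: $690 | Fabrication: $570 | Machining: $150

Total headcount = 647.
Proportional shares (ignoring caps): Finishing 244.36; Assembly 18.39; Tooling 620.09; Fabrication 512.36; Machining 304.79.
Held at cap: Machining ($150); residual $1,550 reallocated over remaining headcount 531.
Redistributed shares: Finishing 271.47 → $270; Assembly 20.43 → $20; Tooling 688.89 → $690; Fabrication 569.21 → $570.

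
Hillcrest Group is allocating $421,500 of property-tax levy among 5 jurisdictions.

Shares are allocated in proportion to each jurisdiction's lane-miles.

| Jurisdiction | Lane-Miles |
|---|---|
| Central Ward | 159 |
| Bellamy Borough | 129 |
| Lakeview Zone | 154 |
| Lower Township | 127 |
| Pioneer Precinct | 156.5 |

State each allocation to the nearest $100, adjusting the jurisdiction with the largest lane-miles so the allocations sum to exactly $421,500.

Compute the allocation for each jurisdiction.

Sum of lane-miles: 159 + 129 + 154 + 127 + 156.5 = 725.5.
Raw shares: Central Ward 92,375.60; Bellamy Borough 74,946.24; Lakeview Zone 89,470.71; Lower Township 73,784.29; Pioneer Precinct 90,923.16.
At nearest $100: Central Ward $92,400; Bellamy Borough $74,900; Lakeview Zone $89,500; Lower Township $73,800; Pioneer Precinct $90,900. Sum = $421,500.
Sum already equals the total — no adjustment.

Central Ward: $92,400 | Bellamy Borough: $74,900 | Lakeview Zone: $89,500 | Lower Township: $73,800 | Pioneer Precinct: $90,900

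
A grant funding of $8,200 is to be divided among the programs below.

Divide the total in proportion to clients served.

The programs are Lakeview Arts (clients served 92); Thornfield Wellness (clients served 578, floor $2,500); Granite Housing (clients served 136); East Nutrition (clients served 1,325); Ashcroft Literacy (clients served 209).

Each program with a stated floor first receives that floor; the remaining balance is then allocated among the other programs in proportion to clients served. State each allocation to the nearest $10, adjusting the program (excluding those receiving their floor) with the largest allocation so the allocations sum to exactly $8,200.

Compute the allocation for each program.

Minimums first: Thornfield Wellness $2,500. Remaining pool $5,700.
Remaining pool split over remaining clients served 1,762: Lakeview Arts 297.62 → $300; Granite Housing 439.95 → $440; East Nutrition 4,286.32 → $4,290; Ashcroft Literacy 676.11 → $680.
Rounding difference −$10 applied to East Nutrition → $4,280.

Lakeview Arts: $300; Thornfield Wellness: $2,500; Granite Housing: $440; East Nutrition: $4,280; Ashcroft Literacy: $680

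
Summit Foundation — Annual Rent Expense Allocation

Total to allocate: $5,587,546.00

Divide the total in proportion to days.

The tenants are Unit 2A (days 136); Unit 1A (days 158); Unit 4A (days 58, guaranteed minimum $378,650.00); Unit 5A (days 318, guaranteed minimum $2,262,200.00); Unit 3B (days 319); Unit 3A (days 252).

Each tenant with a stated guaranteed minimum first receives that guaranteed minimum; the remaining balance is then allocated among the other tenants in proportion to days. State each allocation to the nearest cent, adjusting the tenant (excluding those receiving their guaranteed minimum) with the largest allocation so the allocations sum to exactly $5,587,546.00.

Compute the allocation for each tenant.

Guaranteed amounts: Unit 4A $378,650.00; Unit 5A $2,262,200.00. Remaining pool $2,946,696.00.
Remaining pool split over remaining days 865: Unit 2A 463,295.5561 → $463,295.56; Unit 1A 538,240.4254 → $538,240.43; Unit 3B 1,086,700.6058 → $1,086,700.61; Unit 3A 858,459.4127 → $858,459.41.
Rounding difference −$0.01 applied to Unit 3B → $1,086,700.60.

Unit 2A: $463,295.56; Unit 1A: $538,240.43; Unit 4A: $378,650.00; Unit 5A: $2,262,200.00; Unit 3B: $1,086,700.60; Unit 3A: $858,459.41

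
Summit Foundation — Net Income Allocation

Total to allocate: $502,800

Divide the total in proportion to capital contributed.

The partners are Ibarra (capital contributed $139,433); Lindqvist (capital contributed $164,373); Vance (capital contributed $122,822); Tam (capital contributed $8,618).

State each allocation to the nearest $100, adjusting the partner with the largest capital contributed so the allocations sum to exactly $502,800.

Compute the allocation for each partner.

Combined capital contributed = 435,246.
Pro-rata amounts: Ibarra 139,433/435,246 × $502,800 = 161,074.23; Lindqvist 164,373/435,246 × $502,800 = 189,885.13; Vance 122,822/435,246 × $502,800 = 141,885.05; Tam 8,618/435,246 × $502,800 = 9,955.59.
At nearest $100: Ibarra $161,100; Lindqvist $189,900; Vance $141,900; Tam $10,000. Sum = $502,900.
Difference $502,800 − $502,900 = −$100 applied to largest capital contributed (Lindqvist): Lindqvist becomes $189,800.

Ibarra: $161,100; Lindqvist: $189,800; Vance: $141,900; Tam: $10,000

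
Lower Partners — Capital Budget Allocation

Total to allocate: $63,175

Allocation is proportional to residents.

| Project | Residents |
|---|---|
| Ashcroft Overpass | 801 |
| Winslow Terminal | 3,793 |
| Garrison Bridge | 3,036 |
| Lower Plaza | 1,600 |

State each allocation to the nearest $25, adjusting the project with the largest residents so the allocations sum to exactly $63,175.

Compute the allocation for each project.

Combined residents = 9,230.
Pro-rata amounts: Ashcroft Overpass 801/9,230 × $63,175 = 5,482.47; Winslow Terminal 3,793/9,230 × $63,175 = 25,961.30; Garrison Bridge 3,036/9,230 × $63,175 = 20,779.99; Lower Plaza 1,600/9,230 × $63,175 = 10,951.25.
At nearest $25: Ashcroft Overpass $5,475; Winslow Terminal $25,950; Garrison Bridge $20,775; Lower Plaza $10,950. Sum = $63,150.
Difference $63,175 − $63,150 = +$25 applied to largest residents (Winslow Terminal): Winslow Terminal becomes $25,975.

Ashcroft Overpass: $5,475 · Winslow Terminal: $25,975 · Garrison Bridge: $20,775 · Lower Plaza: $10,950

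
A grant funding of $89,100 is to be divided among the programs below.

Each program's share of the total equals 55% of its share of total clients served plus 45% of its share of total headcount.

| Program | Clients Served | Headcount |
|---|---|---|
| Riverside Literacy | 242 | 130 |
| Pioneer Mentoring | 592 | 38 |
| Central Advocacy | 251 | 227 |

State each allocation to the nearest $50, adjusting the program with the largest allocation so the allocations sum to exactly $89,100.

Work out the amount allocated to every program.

Totals — clients served 1,085, headcount 395.
Combined weights (55% clients served + 45% headcount): Riverside Literacy 0.2708; Pioneer Mentoring 0.3434; Central Advocacy 0.3858.
Unrounded shares: Riverside Literacy 24,125.97; Pioneer Mentoring 30,595.45; Central Advocacy 34,378.58.
Rounded to nearest $50: Riverside Literacy $24,150; Pioneer Mentoring $30,600; Central Advocacy $34,400. Sum = $89,150.
Difference $89,100 − $89,150 = −$50 applied to largest allocation (Central Advocacy): Central Advocacy becomes $34,350.

Riverside Literacy: $24,150; Pioneer Mentoring: $30,600; Central Advocacy: $34,350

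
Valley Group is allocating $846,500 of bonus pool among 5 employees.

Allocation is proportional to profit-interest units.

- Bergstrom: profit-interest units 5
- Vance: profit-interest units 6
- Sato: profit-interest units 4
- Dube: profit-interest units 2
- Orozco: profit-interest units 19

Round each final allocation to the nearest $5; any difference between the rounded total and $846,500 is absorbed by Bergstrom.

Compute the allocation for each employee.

Combined profit-interest units = 36.
Proportional shares: Bergstrom 5/36 × $846,500 = 117,569.44; Vance 6/36 × $846,500 = 141,083.33; Sato 4/36 × $846,500 = 94,055.56; Dube 2/36 × $846,500 = 47,027.78; Orozco 19/36 × $846,500 = 446,763.89.
Rounded to nearest $5: Bergstrom $117,570; Vance $141,085; Sato $94,055; Dube $47,030; Orozco $446,765. Sum = $846,505.
Difference $846,500 − $846,505 = −$5 applied to Bergstrom: Bergstrom becomes $117,565.

Bergstrom: $117,565; Vance: $141,085; Sato: $94,055; Dube: $47,030; Orozco: $446,765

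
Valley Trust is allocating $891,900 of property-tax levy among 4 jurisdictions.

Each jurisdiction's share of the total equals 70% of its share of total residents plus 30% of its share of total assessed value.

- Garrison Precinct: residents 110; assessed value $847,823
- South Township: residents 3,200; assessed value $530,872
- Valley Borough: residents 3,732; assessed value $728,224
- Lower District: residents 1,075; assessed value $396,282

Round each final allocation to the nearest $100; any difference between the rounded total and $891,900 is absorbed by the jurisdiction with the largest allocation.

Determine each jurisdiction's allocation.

Residents total 8,117; assessed value total 2,503,201.
Combined weights (70% residents + 30% assessed value): Garrison Precinct 0.1111; South Township 0.3396; Valley Borough 0.4091; Lower District 0.1402.
Raw shares: Garrison Precinct 99,085.56; South Township 302,877.83; Valley Borough 364,892.50; Lower District 125,044.11.
After rounding ($100): Garrison Precinct $99,100; South Township $302,900; Valley Borough $364,900; Lower District $125,000. Sum = $891,900.
No rounding difference to absorb.

Garrison Precinct: $99,100 | South Township: $302,900 | Valley Borough: $364,900 | Lower District: $125,000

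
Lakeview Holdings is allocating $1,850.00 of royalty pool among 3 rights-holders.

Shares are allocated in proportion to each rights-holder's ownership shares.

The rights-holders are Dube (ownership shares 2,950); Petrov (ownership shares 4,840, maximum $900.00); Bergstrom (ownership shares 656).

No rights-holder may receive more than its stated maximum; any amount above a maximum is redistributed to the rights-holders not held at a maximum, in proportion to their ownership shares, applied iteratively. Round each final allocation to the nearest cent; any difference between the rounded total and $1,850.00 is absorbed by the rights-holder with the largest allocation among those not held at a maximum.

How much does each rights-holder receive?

Combined ownership shares = 8,446.
Pro-rata shares before constraints: Dube 646.1639; Petrov 1,060.1468; Bergstrom 143.6893.
Capped: Petrov ($900.00); remaining pool $950.00 reallocated over remaining ownership shares 3,606.
Remaining shares: Dube 777.1769 → $777.18; Bergstrom 172.8231 → $172.82.

Dube: $777.18; Petrov: $900.00; Bergstrom: $172.82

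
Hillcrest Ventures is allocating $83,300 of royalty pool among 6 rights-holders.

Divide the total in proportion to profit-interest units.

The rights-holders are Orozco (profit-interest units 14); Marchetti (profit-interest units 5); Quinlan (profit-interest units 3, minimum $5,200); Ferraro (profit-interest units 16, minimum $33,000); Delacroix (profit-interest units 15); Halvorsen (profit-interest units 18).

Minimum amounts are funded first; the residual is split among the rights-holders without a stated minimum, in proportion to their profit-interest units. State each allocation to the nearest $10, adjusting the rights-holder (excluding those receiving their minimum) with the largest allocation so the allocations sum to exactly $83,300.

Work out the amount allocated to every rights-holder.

Guaranteed amounts: Quinlan $5,200; Ferraro $33,000. Residual $45,100.
Residual split over remaining profit-interest units 52: Orozco 12,142.31 → $12,140; Marchetti 4,336.54 → $4,340; Delacroix 13,009.62 → $13,010; Halvorsen 15,611.54 → $15,610.

Orozco: $12,140 · Marchetti: $4,340 · Quinlan: $5,200 · Ferraro: $33,000 · Delacroix: $13,010 · Halvorsen: $15,610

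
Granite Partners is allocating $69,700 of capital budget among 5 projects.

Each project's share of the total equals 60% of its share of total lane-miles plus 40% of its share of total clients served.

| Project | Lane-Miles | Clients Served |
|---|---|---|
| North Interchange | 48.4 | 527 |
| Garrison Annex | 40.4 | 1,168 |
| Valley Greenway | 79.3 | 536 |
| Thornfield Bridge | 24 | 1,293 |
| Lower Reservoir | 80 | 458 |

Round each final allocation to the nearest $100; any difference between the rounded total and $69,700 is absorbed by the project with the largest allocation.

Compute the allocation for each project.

Totals — lane-miles 272.1, clients served 3,982.
Combined weights (60% lane-miles + 40% clients served): North Interchange 0.1597; Garrison Annex 0.2064; Valley Greenway 0.2287; Thornfield Bridge 0.1828; Lower Reservoir 0.2224.
Raw shares: North Interchange 11,128.56; Garrison Annex 14,386.98; Valley Greenway 15,940.70; Thornfield Bridge 12,741.59; Lower Reservoir 15,502.17.
Rounded to nearest $100: North Interchange $11,100; Garrison Annex $14,400; Valley Greenway $15,900; Thornfield Bridge $12,700; Lower Reservoir $15,500. Sum = $69,600.
Difference $69,700 − $69,600 = +$100 applied to largest allocation (Valley Greenway): Valley Greenway becomes $16,000.

North Interchange: $11,100; Garrison Annex: $14,400; Valley Greenway: $16,000; Thornfield Bridge: $12,700; Lower Reservoir: $15,500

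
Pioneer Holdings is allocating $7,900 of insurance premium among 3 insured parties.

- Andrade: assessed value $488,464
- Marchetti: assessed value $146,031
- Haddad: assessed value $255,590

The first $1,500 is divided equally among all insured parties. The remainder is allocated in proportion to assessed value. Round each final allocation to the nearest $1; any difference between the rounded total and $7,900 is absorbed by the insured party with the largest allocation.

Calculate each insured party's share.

Andrade: $4,012 · Marchetti: $1,550 · Haddad: $2,338

First tranche $1,500 split equally: $500 each.
Remainder $6,400 by assessed value (total 890,085): Andrade 3,512.21 → $3,512; Marchetti 1,050.01 → $1,050; Haddad 1,837.78 → $1,838.
Totals: Andrade $500 + $3,512 = $4,012; Marchetti $500 + $1,050 = $1,550; Haddad $500 + $1,838 = $2,338.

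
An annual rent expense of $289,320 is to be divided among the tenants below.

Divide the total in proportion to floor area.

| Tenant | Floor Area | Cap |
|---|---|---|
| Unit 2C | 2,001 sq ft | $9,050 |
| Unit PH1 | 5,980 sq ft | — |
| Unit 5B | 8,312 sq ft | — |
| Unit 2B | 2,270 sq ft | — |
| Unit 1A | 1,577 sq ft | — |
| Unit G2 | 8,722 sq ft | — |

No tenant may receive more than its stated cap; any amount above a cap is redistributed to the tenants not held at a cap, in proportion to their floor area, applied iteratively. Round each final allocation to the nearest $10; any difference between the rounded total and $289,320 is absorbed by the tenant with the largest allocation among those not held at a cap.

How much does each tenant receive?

Unit 2C: $9,050; Unit PH1: $62,400; Unit 5B: $86,730; Unit 2B: $23,690; Unit 1A: $16,450; Unit G2: $91,000

Floor area total: 28,862.
Pro-rata shares before constraints: Unit 2C 20,058.53; Unit PH1 59,945.03; Unit 5B 83,321.59; Unit 2B 22,755.06; Unit 1A 15,808.25; Unit G2 87,431.54.
Capped: Unit 2C ($9,050); balance $280,270 reallocated over remaining floor area 26,861.
Remaining shares: Unit PH1 62,395.84 → $62,400; Unit 5B 86,728.13 → $86,730; Unit 2B 23,685.38 → $23,690; Unit 1A 16,454.55 → $16,450; Unit G2 91,006.10 → $91,010.
Rounding difference −$10 applied to Unit G2 → $91,000.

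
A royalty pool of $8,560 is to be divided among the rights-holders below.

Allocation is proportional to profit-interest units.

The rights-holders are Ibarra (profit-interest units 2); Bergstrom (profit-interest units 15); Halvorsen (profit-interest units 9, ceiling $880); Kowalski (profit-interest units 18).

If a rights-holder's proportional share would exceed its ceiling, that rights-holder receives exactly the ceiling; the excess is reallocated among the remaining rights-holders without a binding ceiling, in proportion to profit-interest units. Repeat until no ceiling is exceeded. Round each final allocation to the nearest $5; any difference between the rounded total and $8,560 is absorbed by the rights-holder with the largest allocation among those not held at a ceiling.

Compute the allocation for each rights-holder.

Ibarra: $440; Bergstrom: $3,290; Halvorsen: $880; Kowalski: $3,950

Combined profit-interest units = 44.
Proportional shares (ignoring caps): Ibarra 389.09; Bergstrom 2,918.18; Halvorsen 1,750.91; Kowalski 3,501.82.
Capped: Halvorsen ($880); residual $7,680 reallocated over remaining profit-interest units 35.
Remaining shares: Ibarra 438.86 → $440; Bergstrom 3,291.43 → $3,290; Kowalski 3,949.71 → $3,950.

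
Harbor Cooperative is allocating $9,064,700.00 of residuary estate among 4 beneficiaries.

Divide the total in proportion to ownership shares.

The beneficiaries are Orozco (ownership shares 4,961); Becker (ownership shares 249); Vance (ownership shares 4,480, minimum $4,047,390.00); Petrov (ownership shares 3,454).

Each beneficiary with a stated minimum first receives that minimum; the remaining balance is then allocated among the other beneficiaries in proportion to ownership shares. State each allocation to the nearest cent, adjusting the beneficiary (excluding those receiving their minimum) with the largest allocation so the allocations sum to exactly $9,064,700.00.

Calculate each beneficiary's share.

Guaranteed amounts: Vance $4,047,390.00. Residual $5,017,310.00.
Residual split over remaining ownership shares 8,664: Orozco 2,872,907.9998 → $2,872,908.00; Becker 144,195.5436 → $144,195.54; Petrov 2,000,206.4566 → $2,000,206.46.

Orozco: $2,872,908.00 | Becker: $144,195.54 | Vance: $4,047,390.00 | Petrov: $2,000,206.46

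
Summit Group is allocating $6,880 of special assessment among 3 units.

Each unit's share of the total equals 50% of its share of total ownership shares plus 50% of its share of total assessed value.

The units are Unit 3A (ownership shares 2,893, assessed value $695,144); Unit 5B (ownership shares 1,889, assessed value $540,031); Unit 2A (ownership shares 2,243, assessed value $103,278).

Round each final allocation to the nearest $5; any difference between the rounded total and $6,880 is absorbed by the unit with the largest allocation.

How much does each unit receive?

Ownership shares total 7,025; assessed value total 1,338,453.
Blended shares (50% ownership shares + 50% assessed value): Unit 3A 0.4656; Unit 5B 0.3362; Unit 2A 0.1982.
Unrounded shares: Unit 3A 3,203.25; Unit 5B 2,312.96; Unit 2A 1,363.79.
Rounded to nearest $5: Unit 3A $3,205; Unit 5B $2,315; Unit 2A $1,365. Sum = $6,885.
Difference $6,880 − $6,885 = −$5 applied to largest allocation (Unit 3A): Unit 3A becomes $3,200.

Unit 3A: $3,200 · Unit 5B: $2,315 · Unit 2A: $1,365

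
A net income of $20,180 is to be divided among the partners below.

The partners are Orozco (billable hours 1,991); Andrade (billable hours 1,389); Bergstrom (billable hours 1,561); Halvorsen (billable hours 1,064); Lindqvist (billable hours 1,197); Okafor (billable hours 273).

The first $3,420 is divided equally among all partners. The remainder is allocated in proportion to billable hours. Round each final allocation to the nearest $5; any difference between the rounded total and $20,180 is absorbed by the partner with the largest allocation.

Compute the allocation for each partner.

Orozco: $5,035; Andrade: $3,685; Bergstrom: $4,070; Halvorsen: $2,955; Lindqvist: $3,255; Okafor: $1,180

$3,420 shared equally gives $570 per partner.
Remainder $16,760 by billable hours (total 7,475): Orozco 4,464.10 → $4,465; Andrade 3,114.33 → $3,115; Bergstrom 3,499.98 → $3,500; Halvorsen 2,385.64 → $2,385; Lindqvist 2,683.84 → $2,685; Okafor 612.10 → $610.
Totals: Orozco $570 + $4,465 = $5,035; Andrade $570 + $3,115 = $3,685; Bergstrom $570 + $3,500 = $4,070; Halvorsen $570 + $2,385 = $2,955; Lindqvist $570 + $2,685 = $3,255; Okafor $570 + $610 = $1,180.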